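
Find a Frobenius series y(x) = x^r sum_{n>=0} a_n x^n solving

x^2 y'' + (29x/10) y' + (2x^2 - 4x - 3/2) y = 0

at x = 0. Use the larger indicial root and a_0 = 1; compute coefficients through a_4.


Write in Frobenius form y'' + (p(x)/x) y' + (q(x)/x^2) y = 0:
  p(x) = 29/10,  q(x) = 2x^2 - 4x - 3/2.
Indicial equation: r(r-1) + (29/10) r + (-3/2) = 0 -> roots r_1 = 3/5, r_2 = -5/2.
Take r = r_1 = 3/5. Let y(x) = x^r sum_{n>=0} a_n x^n with a_0 = 1.
Substitute y = x^r sum a_n x^n and match x^{r+n}. The recurrence is
  D(n) a_n - 4 a_{n-1} + 2 a_{n-2} = 0,  where D(n) = (r+n)(r+n-1) + (29/10)(r+n) + (-3/2).
  a_n = [4 a_{n-1} - 2 a_{n-2}] / D(n).
Since the indicial polynomial factors as (r - r_1)(r - r_2), D(n) = (r_1 + n - r_1)(r_1 + n - r_2) = n(n + 31/10).
Evaluating step by step (a_0 = 1):
  n = 1: D(1) = 1(1 + 31/10) = 41/10; numerator = 4(1) = 4; a_1 = (4)/(41/10) = 40/41
  n = 2: D(2) = 2(2 + 31/10) = 51/5; numerator = 4(40/41) - 2(1) = 78/41; a_2 = (78/41)/(51/5) = 130/697
  n = 3: D(3) = 3(3 + 31/10) = 183/10; numerator = 4(130/697) - 2(40/41) = -840/697; a_3 = (-840/697)/(183/10) = -2800/42517
  n = 4: D(4) = 4(4 + 31/10) = 142/5; numerator = 4(-2800/42517) - 2(130/697) = -660/1037; a_4 = (-660/1037)/(142/5) = -1650/73627

r = 3/5; a_0 = 1; a_1 = 40/41; a_2 = 130/697; a_3 = -2800/42517; a_4 = -1650/73627


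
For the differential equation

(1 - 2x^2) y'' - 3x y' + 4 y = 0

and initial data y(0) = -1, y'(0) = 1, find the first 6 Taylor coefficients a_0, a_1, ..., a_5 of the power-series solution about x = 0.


Ansatz: y(x) = sum_{n>=0} a_n x^n, so y'(x) = sum_{n>=1} n a_n x^(n-1) and y''(x) = sum_{n>=2} n(n-1) a_n x^(n-2).
Substitute into P(x) y'' + Q(x) y' + R(x) y = 0 with P(x) = 1 - 2x^2, Q(x) = -3x, R(x) = 4, and match powers of x.
Initial conditions: a_0 = -1, a_1 = 1.
Setting the coefficient of each power of x to zero and solving order by order (substituting the coefficients already found):
  x^0: 2 a_2 + 4 a_0 = 0  ->  2 a_2 = -4 a_0 = 4  ->  a_2 = 2
  x^1: 6 a_3 + a_1 = 0  ->  6 a_3 = -a_1 = -1  ->  a_3 = -1/6
  x^2: 12 a_4 - 6 a_2 = 0  ->  12 a_4 = 6 a_2 = 12  ->  a_4 = 1
  x^3: 20 a_5 - 17 a_3 = 0  ->  20 a_5 = 17 a_3 = -17/6  ->  a_5 = -17/120
Truncated series: y(x) = -1 + x + 2 x^2 - (1/6) x^3 + x^4 - (17/120) x^5 + O(x^6).

a_0 = -1; a_1 = 1; a_2 = 2; a_3 = -1/6; a_4 = 1; a_5 = -17/120


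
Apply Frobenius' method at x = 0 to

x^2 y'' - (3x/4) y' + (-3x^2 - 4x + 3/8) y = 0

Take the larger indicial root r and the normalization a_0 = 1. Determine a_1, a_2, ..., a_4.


Write in Frobenius form y'' + (p(x)/x) y' + (q(x)/x^2) y = 0:
  p(x) = -3/4,  q(x) = -3x^2 - 4x + 3/8.
Indicial equation: r(r-1) + (-3/4) r + (3/8) = 0 -> roots r_1 = 3/2, r_2 = 1/4.
Take r = r_1 = 3/2. Let y(x) = x^r sum_{n>=0} a_n x^n with a_0 = 1.
Substitute y = x^r sum a_n x^n and match x^{r+n}. The recurrence is
  D(n) a_n - 4 a_{n-1} - 3 a_{n-2} = 0,  where D(n) = (r+n)(r+n-1) + (-3/4)(r+n) + (3/8).
  a_n = [4 a_{n-1} + 3 a_{n-2}] / D(n).
Since the indicial polynomial factors as (r - r_1)(r - r_2), D(n) = (r_1 + n - r_1)(r_1 + n - r_2) = n(n + 5/4).
Evaluating step by step (a_0 = 1):
  n = 1: D(1) = 1(1 + 5/4) = 9/4; numerator = 4(1) = 4; a_1 = (4)/(9/4) = 16/9
  n = 2: D(2) = 2(2 + 5/4) = 13/2; numerator = 4(16/9) + 3(1) = 91/9; a_2 = (91/9)/(13/2) = 14/9
  n = 3: D(3) = 3(3 + 5/4) = 51/4; numerator = 4(14/9) + 3(16/9) = 104/9; a_3 = (104/9)/(51/4) = 416/459
  n = 4: D(4) = 4(4 + 5/4) = 21; numerator = 4(416/459) + 3(14/9) = 3806/459; a_4 = (3806/459)/(21) = 3806/9639

r = 3/2; a_0 = 1; a_1 = 16/9; a_2 = 14/9; a_3 = 416/459; a_4 = 3806/9639


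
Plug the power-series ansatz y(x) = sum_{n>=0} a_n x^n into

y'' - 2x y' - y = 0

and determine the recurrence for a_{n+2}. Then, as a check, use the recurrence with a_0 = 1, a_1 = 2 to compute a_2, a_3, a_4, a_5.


Substitute y = sum_n a_n x^n.
y''(x) has coefficient (n+2)(n+1) a_{n+2} at x^n;
-2 x y'(x) has coefficient -2 n a_n at x^n (shift);
-y(x) has coefficient -1 a_n at x^n.
Matching x^n: (n+2)(n+1) a_{n+2} + (-2n - 1) a_n = 0.
Thus a_{n+2} = (2n + 1) / ((n+1)(n+2)) * a_n.

Check with a_0 = 1, a_1 = 2 (apply the recurrence for n = 0, 1, 2, 3): a_0 = 1, a_1 = 2, a_2 = 1/2, a_3 = 1, a_4 = 5/24, a_5 = 7/20.

a_(n+2) = (2n + 1) / ((n+1)(n+2)) * a_n; check: a_0 = 1, a_1 = 2, a_2 = 1/2, a_3 = 1, a_4 = 5/24, a_5 = 7/20


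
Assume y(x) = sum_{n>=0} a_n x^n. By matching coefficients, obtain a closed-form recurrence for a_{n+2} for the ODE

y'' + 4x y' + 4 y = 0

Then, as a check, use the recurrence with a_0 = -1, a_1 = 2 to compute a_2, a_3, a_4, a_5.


Substitute y = sum_n a_n x^n.
y''(x) has coefficient (n+2)(n+1) a_{n+2} at x^n;
4 x y'(x) has coefficient 4 n a_n at x^n (shift);
4 y(x) has coefficient 4 a_n at x^n.
Matching x^n: (n+2)(n+1) a_{n+2} + (4n + 4) a_n = 0.
Thus a_{n+2} = (-4n - 4) / ((n+1)(n+2)) * a_n.

Check with a_0 = -1, a_1 = 2 (apply the recurrence for n = 0, 1, 2, 3): a_0 = -1, a_1 = 2, a_2 = 2, a_3 = -8/3, a_4 = -2, a_5 = 32/15.

a_(n+2) = (-4n - 4) / ((n+1)(n+2)) * a_n; check: a_0 = -1, a_1 = 2, a_2 = 2, a_3 = -8/3, a_4 = -2, a_5 = 32/15


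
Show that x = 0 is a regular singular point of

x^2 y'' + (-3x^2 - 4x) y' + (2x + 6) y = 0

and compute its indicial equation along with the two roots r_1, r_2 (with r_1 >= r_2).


Divide by x^2 to reach normal form y'' + P_1(x) y' + P_2(x) y = 0 with P_1(x) = -3 - 4/x and P_2(x) = 2/x + 6/x^2.
x = 0 is a singular point because the y'-coefficient -3 - 4/x has a pole at x = 0 and the y-coefficient 2/x + 6/x^2 has a pole at x = 0.
It is a regular singular point because x P_1(x) = p(x) = -3x - 4 and x^2 P_2(x) = q(x) = 2x + 6 are polynomials, hence analytic at x = 0.
p(0) = -4,  q(0) = 6.
Indicial equation: r(r-1) + p(0) r + q(0) = 0, i.e. r^2 + (p(0) - 1) r + q(0) = 0, i.e. r^2 - 5 r + 6 = 0.
Discriminant: (-5)^2 - 4(6) = 1, so r = (5 ± 1)/2.
Solving: r_1 = 3, r_2 = 2.

indicial: r^2 - 5 r + 6 = 0; roots r_1 = 3, r_2 = 2


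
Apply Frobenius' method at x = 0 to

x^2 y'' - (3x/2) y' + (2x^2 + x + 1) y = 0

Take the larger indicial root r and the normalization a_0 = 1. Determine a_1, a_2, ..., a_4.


Write in Frobenius form y'' + (p(x)/x) y' + (q(x)/x^2) y = 0:
  p(x) = -3/2,  q(x) = 2x^2 + x + 1.
Indicial equation: r(r-1) + (-3/2) r + (1) = 0 -> roots r_1 = 2, r_2 = 1/2.
Take r = r_1 = 2. Let y(x) = x^r sum_{n>=0} a_n x^n with a_0 = 1.
Substitute y = x^r sum a_n x^n and match x^{r+n}. The recurrence is
  D(n) a_n + 1 a_{n-1} + 2 a_{n-2} = 0,  where D(n) = (r+n)(r+n-1) + (-3/2)(r+n) + (1).
  a_n = [-1 a_{n-1} - 2 a_{n-2}] / D(n).
Since the indicial polynomial factors as (r - r_1)(r - r_2), D(n) = (r_1 + n - r_1)(r_1 + n - r_2) = n(n + 3/2).
Evaluating step by step (a_0 = 1):
  n = 1: D(1) = 1(1 + 3/2) = 5/2; numerator = -1(1) = -1; a_1 = (-1)/(5/2) = -2/5
  n = 2: D(2) = 2(2 + 3/2) = 7; numerator = -1(-2/5) - 2(1) = -8/5; a_2 = (-8/5)/(7) = -8/35
  n = 3: D(3) = 3(3 + 3/2) = 27/2; numerator = -1(-8/35) - 2(-2/5) = 36/35; a_3 = (36/35)/(27/2) = 8/105
  n = 4: D(4) = 4(4 + 3/2) = 22; numerator = -1(8/105) - 2(-8/35) = 8/21; a_4 = (8/21)/(22) = 4/231

r = 2; a_0 = 1; a_1 = -2/5; a_2 = -8/35; a_3 = 8/105; a_4 = 4/231


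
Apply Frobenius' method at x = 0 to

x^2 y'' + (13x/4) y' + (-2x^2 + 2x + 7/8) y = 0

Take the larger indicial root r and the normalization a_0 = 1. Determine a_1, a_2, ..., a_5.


Write in Frobenius form y'' + (p(x)/x) y' + (q(x)/x^2) y = 0:
  p(x) = 13/4,  q(x) = -2x^2 + 2x + 7/8.
Indicial equation: r(r-1) + (13/4) r + (7/8) = 0 -> roots r_1 = -1/2, r_2 = -7/4.
Take r = r_1 = -1/2. Let y(x) = x^r sum_{n>=0} a_n x^n with a_0 = 1.
Substitute y = x^r sum a_n x^n and match x^{r+n}. The recurrence is
  D(n) a_n + 2 a_{n-1} - 2 a_{n-2} = 0,  where D(n) = (r+n)(r+n-1) + (13/4)(r+n) + (7/8).
  a_n = [-2 a_{n-1} + 2 a_{n-2}] / D(n).
Since the indicial polynomial factors as (r - r_1)(r - r_2), D(n) = (r_1 + n - r_1)(r_1 + n - r_2) = n(n + 5/4).
Evaluating step by step (a_0 = 1):
  n = 1: D(1) = 1(1 + 5/4) = 9/4; numerator = -2(1) = -2; a_1 = (-2)/(9/4) = -8/9
  n = 2: D(2) = 2(2 + 5/4) = 13/2; numerator = -2(-8/9) + 2(1) = 34/9; a_2 = (34/9)/(13/2) = 68/117
  n = 3: D(3) = 3(3 + 5/4) = 51/4; numerator = -2(68/117) + 2(-8/9) = -344/117; a_3 = (-344/117)/(51/4) = -1376/5967
  n = 4: D(4) = 4(4 + 5/4) = 21; numerator = -2(-1376/5967) + 2(68/117) = 9688/5967; a_4 = (9688/5967)/(21) = 1384/17901
  n = 5: D(5) = 5(5 + 5/4) = 125/4; numerator = -2(1384/17901) + 2(-1376/5967) = -848/1377; a_5 = (-848/1377)/(125/4) = -3392/172125

r = -1/2; a_0 = 1; a_1 = -8/9; a_2 = 68/117; a_3 = -1376/5967; a_4 = 1384/17901; a_5 = -3392/172125


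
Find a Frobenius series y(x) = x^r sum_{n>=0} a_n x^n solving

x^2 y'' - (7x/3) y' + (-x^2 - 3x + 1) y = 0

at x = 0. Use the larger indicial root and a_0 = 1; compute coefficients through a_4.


Write in Frobenius form y'' + (p(x)/x) y' + (q(x)/x^2) y = 0:
  p(x) = -7/3,  q(x) = -x^2 - 3x + 1.
Indicial equation: r(r-1) + (-7/3) r + (1) = 0 -> roots r_1 = 3, r_2 = 1/3.
Take r = r_1 = 3. Let y(x) = x^r sum_{n>=0} a_n x^n with a_0 = 1.
Substitute y = x^r sum a_n x^n and match x^{r+n}. The recurrence is
  D(n) a_n - 3 a_{n-1} - 1 a_{n-2} = 0,  where D(n) = (r+n)(r+n-1) + (-7/3)(r+n) + (1).
  a_n = [3 a_{n-1} + 1 a_{n-2}] / D(n).
Since the indicial polynomial factors as (r - r_1)(r - r_2), D(n) = (r_1 + n - r_1)(r_1 + n - r_2) = n(n + 8/3).
Evaluating step by step (a_0 = 1):
  n = 1: D(1) = 1(1 + 8/3) = 11/3; numerator = 3(1) = 3; a_1 = (3)/(11/3) = 9/11
  n = 2: D(2) = 2(2 + 8/3) = 28/3; numerator = 3(9/11) + 1(1) = 38/11; a_2 = (38/11)/(28/3) = 57/154
  n = 3: D(3) = 3(3 + 8/3) = 17; numerator = 3(57/154) + 1(9/11) = 27/14; a_3 = (27/14)/(17) = 27/238
  n = 4: D(4) = 4(4 + 8/3) = 80/3; numerator = 3(27/238) + 1(57/154) = 930/1309; a_4 = (930/1309)/(80/3) = 279/10472

r = 3; a_0 = 1; a_1 = 9/11; a_2 = 57/154; a_3 = 27/238; a_4 = 279/10472


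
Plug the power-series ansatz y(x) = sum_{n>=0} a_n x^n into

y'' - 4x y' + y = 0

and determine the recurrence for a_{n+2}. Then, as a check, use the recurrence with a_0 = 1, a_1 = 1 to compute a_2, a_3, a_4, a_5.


Substitute y = sum_n a_n x^n.
y''(x) has coefficient (n+2)(n+1) a_{n+2} at x^n;
-4 x y'(x) has coefficient -4 n a_n at x^n (shift);
y(x) has coefficient 1 a_n at x^n.
Matching x^n: (n+2)(n+1) a_{n+2} + (-4n + 1) a_n = 0.
Thus a_{n+2} = (4n - 1) / ((n+1)(n+2)) * a_n.

Check with a_0 = 1, a_1 = 1 (apply the recurrence for n = 0, 1, 2, 3): a_0 = 1, a_1 = 1, a_2 = -1/2, a_3 = 1/2, a_4 = -7/24, a_5 = 11/40.

a_(n+2) = (4n - 1) / ((n+1)(n+2)) * a_n; check: a_0 = 1, a_1 = 1, a_2 = -1/2, a_3 = 1/2, a_4 = -7/24, a_5 = 11/40


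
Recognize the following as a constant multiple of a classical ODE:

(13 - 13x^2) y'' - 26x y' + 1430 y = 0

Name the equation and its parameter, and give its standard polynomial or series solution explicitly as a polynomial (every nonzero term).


All three coefficients share the factor 13; dividing through by 13 gives  (1 - x^2) y'' - 2x y' + 110 y = 0.
This matches the Legendre equation (1 - x^2) y'' - 2x y' + n(n+1) y = 0 (note the -2x y' term) with n(n+1) = 110, so n = 10; the polynomial solution is P_10(x).
With y = sum_k a_k x^k, matching x^k gives (k+2)(k+1) a_{k+2} = [k(k+1) - n(n+1)] a_k = (k - 10)(k + 11) a_k. The right side vanishes at k = 10, so the series with the parity of 10 terminates at degree 10.
Standard normalization (P_n(1) = 1): leading coefficient (2n)!/(2^n (n!)^2) = 2432902008176640000/(1024*13168189440000) = 46189/256, so a_10 = 46189/256. Work downward with a_k = (k+1)(k+2) a_{k+2} / ((k - 10)(k + 11)):
  a_8 = (9)(10)(46189/256) / ((8 - 10)(8 + 11)) = (2078505/128)/(-38) = -109395/256
  a_6 = (7)(8)(-109395/256) / ((6 - 10)(6 + 11)) = (-765765/32)/(-68) = 45045/128
  a_4 = (5)(6)(45045/128) / ((4 - 10)(4 + 11)) = (675675/64)/(-90) = -15015/128
  a_2 = (3)(4)(-15015/128) / ((2 - 10)(2 + 11)) = (-45045/32)/(-104) = 3465/256
  a_0 = (1)(2)(3465/256) / ((0 - 10)(0 + 11)) = (3465/128)/(-110) = -63/256
Hence P_10(x) = 46189 x^10/256 - 109395 x^8/256 + 45045 x^6/128 - 15015 x^4/128 + 3465 x^2/256 - 63/256.

P_10(x); series = 46189 x^10/256 - 109395 x^8/256 + 45045 x^6/128 - 15015 x^4/128 + 3465 x^2/256 - 63/256


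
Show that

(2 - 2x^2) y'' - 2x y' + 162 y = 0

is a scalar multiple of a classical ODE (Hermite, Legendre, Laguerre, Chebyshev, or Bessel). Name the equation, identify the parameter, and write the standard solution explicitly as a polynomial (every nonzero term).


All three coefficients share the factor 2; dividing through by 2 gives  (1 - x^2) y'' - x y' + 81 y = 0.
This matches the Chebyshev equation (1 - x^2) y'' - x y' + n^2 y = 0 (note the -x y' term, not -2x y') with n^2 = 81, so n = 9; the polynomial solution is T_9(x).
With y = sum_k a_k x^k, matching x^k gives (k+2)(k+1) a_{k+2} = (k^2 - n^2) a_k = (k - 9)(k + 9) a_k. The right side vanishes at k = 9, so the series with the parity of 9 terminates at degree 9.
Standard normalization: leading coefficient of T_n is 2^(n-1), so a_9 = 2^8 = 256. Work downward with a_k = (k+1)(k+2) a_{k+2} / ((k - 9)(k + 9)):
  a_7 = (8)(9)(256) / ((7 - 9)(7 + 9)) = 18432/(-32) = -576
  a_5 = (6)(7)(-576) / ((5 - 9)(5 + 9)) = -24192/(-56) = 432
  a_3 = (4)(5)(432) / ((3 - 9)(3 + 9)) = 8640/(-72) = -120
  a_1 = (2)(3)(-120) / ((1 - 9)(1 + 9)) = -720/(-80) = 9
Hence T_9(x) = 256 x^9 - 576 x^7 + 432 x^5 - 120 x^3 + 9 x.

T_9(x); series = 256 x^9 - 576 x^7 + 432 x^5 - 120 x^3 + 9 x


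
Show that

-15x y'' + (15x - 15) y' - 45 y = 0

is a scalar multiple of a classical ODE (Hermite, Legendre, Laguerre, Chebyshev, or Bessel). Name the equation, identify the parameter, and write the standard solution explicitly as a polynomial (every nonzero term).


All three coefficients share the factor -15; dividing through by -15 gives  x y'' + (1 - x) y' + 3 y = 0.
This matches the Laguerre equation x y'' + (1 - x) y' + n y = 0 with n = 3; the polynomial solution is L_3(x).
With y = sum_k a_k x^k, matching x^k gives (k+1)k a_{k+1} + (k+1) a_{k+1} - k a_k + n a_k = 0, i.e. (k+1)^2 a_{k+1} = (k - n) a_k = (k - 3) a_k. The right side vanishes at k = 3, so the series terminates at degree 3.
Standard normalization L_n(0) = 1 gives a_0 = 1. Work upward with a_{k+1} = (k - 3) a_k / (k+1)^2:
  a_1 = (0 - 3)(1) / 1^2 = -3/1 = -3
  a_2 = (1 - 3)(-3) / 2^2 = 6/4 = 3/2
  a_3 = (2 - 3)(3/2) / 3^2 = (-3/2)/9 = -1/6
Hence L_3(x) = -x^3/6 + 3 x^2/2 - 3 x + 1.

L_3(x); series = -x^3/6 + 3 x^2/2 - 3 x + 1


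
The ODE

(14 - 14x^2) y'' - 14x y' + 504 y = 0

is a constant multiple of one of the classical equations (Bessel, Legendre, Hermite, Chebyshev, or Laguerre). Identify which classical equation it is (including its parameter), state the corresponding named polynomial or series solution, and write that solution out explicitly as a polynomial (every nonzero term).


All three coefficients share the factor 14; dividing through by 14 gives  (1 - x^2) y'' - x y' + 36 y = 0.
This matches the Chebyshev equation (1 - x^2) y'' - x y' + n^2 y = 0 (note the -x y' term, not -2x y') with n^2 = 36, so n = 6; the polynomial solution is T_6(x).
With y = sum_k a_k x^k, matching x^k gives (k+2)(k+1) a_{k+2} = (k^2 - n^2) a_k = (k - 6)(k + 6) a_k. The right side vanishes at k = 6, so the series with the parity of 6 terminates at degree 6.
Standard normalization: leading coefficient of T_n is 2^(n-1), so a_6 = 2^5 = 32. Work downward with a_k = (k+1)(k+2) a_{k+2} / ((k - 6)(k + 6)):
  a_4 = (5)(6)(32) / ((4 - 6)(4 + 6)) = 960/(-20) = -48
  a_2 = (3)(4)(-48) / ((2 - 6)(2 + 6)) = -576/(-32) = 18
  a_0 = (1)(2)(18) / ((0 - 6)(0 + 6)) = 36/(-36) = -1
Hence T_6(x) = 32 x^6 - 48 x^4 + 18 x^2 - 1.

T_6(x); series = 32 x^6 - 48 x^4 + 18 x^2 - 1


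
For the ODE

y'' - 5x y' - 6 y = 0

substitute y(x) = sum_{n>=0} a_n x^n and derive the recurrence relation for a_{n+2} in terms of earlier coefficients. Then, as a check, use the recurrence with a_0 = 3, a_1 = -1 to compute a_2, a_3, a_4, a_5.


Substitute y = sum_n a_n x^n.
y''(x) has coefficient (n+2)(n+1) a_{n+2} at x^n;
-5 x y'(x) has coefficient -5 n a_n at x^n (shift);
-6 y(x) has coefficient -6 a_n at x^n.
Matching x^n: (n+2)(n+1) a_{n+2} + (-5n - 6) a_n = 0.
Thus a_{n+2} = (5n + 6) / ((n+1)(n+2)) * a_n.

Check with a_0 = 3, a_1 = -1 (apply the recurrence for n = 0, 1, 2, 3): a_0 = 3, a_1 = -1, a_2 = 9, a_3 = -11/6, a_4 = 12, a_5 = -77/40.

a_(n+2) = (5n + 6) / ((n+1)(n+2)) * a_n; check: a_0 = 3, a_1 = -1, a_2 = 9, a_3 = -11/6, a_4 = 12, a_5 = -77/40


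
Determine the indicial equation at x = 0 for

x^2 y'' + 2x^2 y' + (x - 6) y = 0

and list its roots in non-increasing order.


Divide by x^2 to reach normal form y'' + P_1(x) y' + P_2(x) y = 0 with P_1(x) = 2 and P_2(x) = 1/x - 6/x^2.
x = 0 is a singular point because the y-coefficient 1/x - 6/x^2 has a pole at x = 0.
It is a regular singular point because x P_1(x) = p(x) = 2x and x^2 P_2(x) = q(x) = x - 6 are polynomials, hence analytic at x = 0.
p(0) = 0,  q(0) = -6.
Indicial equation: r(r-1) + p(0) r + q(0) = 0, i.e. r^2 + (p(0) - 1) r + q(0) = 0, i.e. r^2 - 1 r - 6 = 0.
Discriminant: (-1)^2 - 4(-6) = 25, so r = (1 ± 5)/2.
Solving: r_1 = 3, r_2 = -2.

indicial: r^2 - 1 r - 6 = 0; roots r_1 = 3, r_2 = -2


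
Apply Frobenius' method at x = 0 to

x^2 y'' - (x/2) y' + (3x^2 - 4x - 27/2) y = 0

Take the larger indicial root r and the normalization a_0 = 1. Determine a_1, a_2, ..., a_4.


Write in Frobenius form y'' + (p(x)/x) y' + (q(x)/x^2) y = 0:
  p(x) = -1/2,  q(x) = 3x^2 - 4x - 27/2.
Indicial equation: r(r-1) + (-1/2) r + (-27/2) = 0 -> roots r_1 = 9/2, r_2 = -3.
Take r = r_1 = 9/2. Let y(x) = x^r sum_{n>=0} a_n x^n with a_0 = 1.
Substitute y = x^r sum a_n x^n and match x^{r+n}. The recurrence is
  D(n) a_n - 4 a_{n-1} + 3 a_{n-2} = 0,  where D(n) = (r+n)(r+n-1) + (-1/2)(r+n) + (-27/2).
  a_n = [4 a_{n-1} - 3 a_{n-2}] / D(n).
Since the indicial polynomial factors as (r - r_1)(r - r_2), D(n) = (r_1 + n - r_1)(r_1 + n - r_2) = n(n + 15/2).
Evaluating step by step (a_0 = 1):
  n = 1: D(1) = 1(1 + 15/2) = 17/2; numerator = 4(1) = 4; a_1 = (4)/(17/2) = 8/17
  n = 2: D(2) = 2(2 + 15/2) = 19; numerator = 4(8/17) - 3(1) = -19/17; a_2 = (-19/17)/(19) = -1/17
  n = 3: D(3) = 3(3 + 15/2) = 63/2; numerator = 4(-1/17) - 3(8/17) = -28/17; a_3 = (-28/17)/(63/2) = -8/153
  n = 4: D(4) = 4(4 + 15/2) = 46; numerator = 4(-8/153) - 3(-1/17) = -5/153; a_4 = (-5/153)/(46) = -5/7038

r = 9/2; a_0 = 1; a_1 = 8/17; a_2 = -1/17; a_3 = -8/153; a_4 = -5/7038


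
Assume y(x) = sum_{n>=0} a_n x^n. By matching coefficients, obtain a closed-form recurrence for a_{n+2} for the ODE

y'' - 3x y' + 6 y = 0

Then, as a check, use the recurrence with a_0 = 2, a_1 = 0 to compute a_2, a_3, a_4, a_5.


Substitute y = sum_n a_n x^n.
y''(x) has coefficient (n+2)(n+1) a_{n+2} at x^n;
-3 x y'(x) has coefficient -3 n a_n at x^n (shift);
6 y(x) has coefficient 6 a_n at x^n.
Matching x^n: (n+2)(n+1) a_{n+2} + (-3n + 6) a_n = 0.
Thus a_{n+2} = (3n - 6) / ((n+1)(n+2)) * a_n.

Check with a_0 = 2, a_1 = 0 (apply the recurrence for n = 0, 1, 2, 3): a_0 = 2, a_1 = 0, a_2 = -6, a_3 = 0, a_4 = 0, a_5 = 0.

a_(n+2) = (3n - 6) / ((n+1)(n+2)) * a_n; check: a_0 = 2, a_1 = 0, a_2 = -6, a_3 = 0, a_4 = 0, a_5 = 0


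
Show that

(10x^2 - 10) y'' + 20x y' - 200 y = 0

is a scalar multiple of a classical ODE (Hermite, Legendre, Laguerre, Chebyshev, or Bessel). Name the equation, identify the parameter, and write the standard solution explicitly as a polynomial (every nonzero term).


All three coefficients share the factor -10; dividing through by -10 gives  (1 - x^2) y'' - 2x y' + 20 y = 0.
This matches the Legendre equation (1 - x^2) y'' - 2x y' + n(n+1) y = 0 (note the -2x y' term) with n(n+1) = 20, so n = 4; the polynomial solution is P_4(x).
With y = sum_k a_k x^k, matching x^k gives (k+2)(k+1) a_{k+2} = [k(k+1) - n(n+1)] a_k = (k - 4)(k + 5) a_k. The right side vanishes at k = 4, so the series with the parity of 4 terminates at degree 4.
Standard normalization (P_n(1) = 1): leading coefficient (2n)!/(2^n (n!)^2) = 40320/(16*576) = 35/8, so a_4 = 35/8. Work downward with a_k = (k+1)(k+2) a_{k+2} / ((k - 4)(k + 5)):
  a_2 = (3)(4)(35/8) / ((2 - 4)(2 + 5)) = (105/2)/(-14) = -15/4
  a_0 = (1)(2)(-15/4) / ((0 - 4)(0 + 5)) = (-15/2)/(-20) = 3/8
Hence P_4(x) = 35 x^4/8 - 15 x^2/4 + 3/8.

P_4(x); series = 35 x^4/8 - 15 x^2/4 + 3/8


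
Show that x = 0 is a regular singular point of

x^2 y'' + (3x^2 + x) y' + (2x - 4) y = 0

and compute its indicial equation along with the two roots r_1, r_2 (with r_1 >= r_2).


Divide by x^2 to reach normal form y'' + P_1(x) y' + P_2(x) y = 0 with P_1(x) = 3 + 1/x and P_2(x) = 2/x - 4/x^2.
x = 0 is a singular point because the y'-coefficient 3 + 1/x has a pole at x = 0 and the y-coefficient 2/x - 4/x^2 has a pole at x = 0.
It is a regular singular point because x P_1(x) = p(x) = 3x + 1 and x^2 P_2(x) = q(x) = 2x - 4 are polynomials, hence analytic at x = 0.
p(0) = 1,  q(0) = -4.
Indicial equation: r(r-1) + p(0) r + q(0) = 0, i.e. r^2 + (p(0) - 1) r + q(0) = 0, i.e. r^2 - 4 = 0.
Discriminant: (0)^2 - 4(-4) = 16, so r = (0 ± 4)/2.
Solving: r_1 = 2, r_2 = -2.

indicial: r^2 - 4 = 0; roots r_1 = 2, r_2 = -2


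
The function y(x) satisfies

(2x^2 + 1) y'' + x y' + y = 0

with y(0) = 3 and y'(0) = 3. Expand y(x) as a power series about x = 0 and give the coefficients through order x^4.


Ansatz: y(x) = sum_{n>=0} a_n x^n, so y'(x) = sum_{n>=1} n a_n x^(n-1) and y''(x) = sum_{n>=2} n(n-1) a_n x^(n-2).
Substitute into P(x) y'' + Q(x) y' + R(x) y = 0 with P(x) = 2x^2 + 1, Q(x) = x, R(x) = 1, and match powers of x.
Initial conditions: a_0 = 3, a_1 = 3.
Setting the coefficient of each power of x to zero and solving order by order (substituting the coefficients already found):
  x^0: 2 a_2 + a_0 = 0  ->  2 a_2 = -a_0 = -3  ->  a_2 = -3/2
  x^1: 6 a_3 + 2 a_1 = 0  ->  6 a_3 = -2 a_1 = -6  ->  a_3 = -1
  x^2: 12 a_4 + 7 a_2 = 0  ->  12 a_4 = -7 a_2 = 21/2  ->  a_4 = 7/8
Truncated series: y(x) = 3 + 3 x - (3/2) x^2 - x^3 + (7/8) x^4 + O(x^5).

a_0 = 3; a_1 = 3; a_2 = -3/2; a_3 = -1; a_4 = 7/8


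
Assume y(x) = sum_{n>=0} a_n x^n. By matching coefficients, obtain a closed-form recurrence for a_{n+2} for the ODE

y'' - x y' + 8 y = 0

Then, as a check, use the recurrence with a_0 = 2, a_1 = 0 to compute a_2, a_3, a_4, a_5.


Substitute y = sum_n a_n x^n.
y''(x) has coefficient (n+2)(n+1) a_{n+2} at x^n;
-x y'(x) has coefficient -n a_n at x^n (shift);
8 y(x) has coefficient 8 a_n at x^n.
Matching x^n: (n+2)(n+1) a_{n+2} + (-n + 8) a_n = 0.
Thus a_{n+2} = (n - 8) / ((n+1)(n+2)) * a_n.

Check with a_0 = 2, a_1 = 0 (apply the recurrence for n = 0, 1, 2, 3): a_0 = 2, a_1 = 0, a_2 = -8, a_3 = 0, a_4 = 4, a_5 = 0.

a_(n+2) = (n - 8) / ((n+1)(n+2)) * a_n; check: a_0 = 2, a_1 = 0, a_2 = -8, a_3 = 0, a_4 = 4, a_5 = 0


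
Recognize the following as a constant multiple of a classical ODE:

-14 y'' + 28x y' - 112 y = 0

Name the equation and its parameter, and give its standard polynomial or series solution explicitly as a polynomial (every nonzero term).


All three coefficients share the factor -14; dividing through by -14 gives  y'' - 2x y' + 8 y = 0.
This matches the Hermite equation y'' - 2x y' + 2n y = 0 with 2n = 8, so n = 4; the polynomial solution is H_4(x).
With y = sum_k a_k x^k, matching x^k gives (k+2)(k+1) a_{k+2} = 2(k - n) a_k = 2(k - 4) a_k. The right side vanishes at k = 4, so the series with the parity of 4 terminates at degree 4.
Standard normalization: leading coefficient of H_n is 2^n, so a_4 = 2^4 = 16. Work downward with a_k = (k+1)(k+2) a_{k+2} / (2(k - n)):
  a_2 = (3)(4)(16) / (2(2 - 4)) = 192/(-4) = -48
  a_0 = (1)(2)(-48) / (2(0 - 4)) = -96/(-8) = 12
Hence H_4(x) = 16 x^4 - 48 x^2 + 12.

H_4(x); series = 16 x^4 - 48 x^2 + 12


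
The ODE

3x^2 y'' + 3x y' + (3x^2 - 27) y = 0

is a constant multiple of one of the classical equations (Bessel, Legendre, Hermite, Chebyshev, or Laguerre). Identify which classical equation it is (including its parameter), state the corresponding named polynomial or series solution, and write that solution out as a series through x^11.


All three coefficients share the factor 3; dividing through by 3 gives  x^2 y'' + x y' + (x^2 - 9) y = 0.
This matches the Bessel equation x^2 y'' + x y' + (x^2 - nu^2) y = 0 with nu^2 = 9, so nu = 3; the solution bounded at x = 0 is J_3(x).
Frobenius at x = 0: indicial roots ±nu; for r = nu the recurrence k(k + 2nu) c_k = -c_{k-2} gives the standard series J_nu(x) = sum_{k>=0} (-1)^k / (k! (k+nu)!) (x/2)^(2k+nu). Evaluate the first 5 terms:
  k = 0: (-1)^0 / (0! * 3! * 2^3) x^3 = 1/(1*6*8) x^3 = (1/48) x^3
  k = 1: (-1)^1 / (1! * 4! * 2^5) x^5 = -1/(1*24*32) x^5 = (-1/768) x^5
  k = 2: (-1)^2 / (2! * 5! * 2^7) x^7 = 1/(2*120*128) x^7 = (1/30720) x^7
  k = 3: (-1)^3 / (3! * 6! * 2^9) x^9 = -1/(6*720*512) x^9 = (-1/2211840) x^9
  k = 4: (-1)^4 / (4! * 7! * 2^11) x^11 = 1/(24*5040*2048) x^11 = (1/247726080) x^11
Hence J_3(x) = x^11/247726080 - x^9/2211840 + x^7/30720 - x^5/768 + x^3/48 + ....

J_3(x); series = x^11/247726080 - x^9/2211840 + x^7/30720 - x^5/768 + x^3/48


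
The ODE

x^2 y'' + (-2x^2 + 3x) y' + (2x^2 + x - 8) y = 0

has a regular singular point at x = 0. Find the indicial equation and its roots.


Divide by x^2 to reach normal form y'' + P_1(x) y' + P_2(x) y = 0 with P_1(x) = -2 + 3/x and P_2(x) = 2 + 1/x - 8/x^2.
x = 0 is a singular point because the y'-coefficient -2 + 3/x has a pole at x = 0 and the y-coefficient 2 + 1/x - 8/x^2 has a pole at x = 0.
It is a regular singular point because x P_1(x) = p(x) = 3 - 2x and x^2 P_2(x) = q(x) = 2x^2 + x - 8 are polynomials, hence analytic at x = 0.
p(0) = 3,  q(0) = -8.
Indicial equation: r(r-1) + p(0) r + q(0) = 0, i.e. r^2 + (p(0) - 1) r + q(0) = 0, i.e. r^2 + 2 r - 8 = 0.
Discriminant: (2)^2 - 4(-8) = 36, so r = (-2 ± 6)/2.
Solving: r_1 = 2, r_2 = -4.

indicial: r^2 + 2 r - 8 = 0; roots r_1 = 2, r_2 = -4


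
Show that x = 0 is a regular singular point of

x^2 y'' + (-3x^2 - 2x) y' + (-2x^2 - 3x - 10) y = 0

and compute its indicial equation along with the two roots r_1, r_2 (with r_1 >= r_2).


Divide by x^2 to reach normal form y'' + P_1(x) y' + P_2(x) y = 0 with P_1(x) = -3 - 2/x and P_2(x) = -2 - 3/x - 10/x^2.
x = 0 is a singular point because the y'-coefficient -3 - 2/x has a pole at x = 0 and the y-coefficient -2 - 3/x - 10/x^2 has a pole at x = 0.
It is a regular singular point because x P_1(x) = p(x) = -3x - 2 and x^2 P_2(x) = q(x) = -2x^2 - 3x - 10 are polynomials, hence analytic at x = 0.
p(0) = -2,  q(0) = -10.
Indicial equation: r(r-1) + p(0) r + q(0) = 0, i.e. r^2 + (p(0) - 1) r + q(0) = 0, i.e. r^2 - 3 r - 10 = 0.
Discriminant: (-3)^2 - 4(-10) = 49, so r = (3 ± 7)/2.
Solving: r_1 = 5, r_2 = -2.

indicial: r^2 - 3 r - 10 = 0; roots r_1 = 5, r_2 = -2


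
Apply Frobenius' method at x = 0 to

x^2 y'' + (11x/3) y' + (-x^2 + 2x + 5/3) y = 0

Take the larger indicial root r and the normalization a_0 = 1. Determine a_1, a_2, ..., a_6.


Write in Frobenius form y'' + (p(x)/x) y' + (q(x)/x^2) y = 0:
  p(x) = 11/3,  q(x) = -x^2 + 2x + 5/3.
Indicial equation: r(r-1) + (11/3) r + (5/3) = 0 -> roots r_1 = -1, r_2 = -5/3.
Take r = r_1 = -1. Let y(x) = x^r sum_{n>=0} a_n x^n with a_0 = 1.
Substitute y = x^r sum a_n x^n and match x^{r+n}. The recurrence is
  D(n) a_n + 2 a_{n-1} - 1 a_{n-2} = 0,  where D(n) = (r+n)(r+n-1) + (11/3)(r+n) + (5/3).
  a_n = [-2 a_{n-1} + 1 a_{n-2}] / D(n).
Since the indicial polynomial factors as (r - r_1)(r - r_2), D(n) = (r_1 + n - r_1)(r_1 + n - r_2) = n(n + 2/3).
Evaluating step by step (a_0 = 1):
  n = 1: D(1) = 1(1 + 2/3) = 5/3; numerator = -2(1) = -2; a_1 = (-2)/(5/3) = -6/5
  n = 2: D(2) = 2(2 + 2/3) = 16/3; numerator = -2(-6/5) + 1(1) = 17/5; a_2 = (17/5)/(16/3) = 51/80
  n = 3: D(3) = 3(3 + 2/3) = 11; numerator = -2(51/80) + 1(-6/5) = -99/40; a_3 = (-99/40)/(11) = -9/40
  n = 4: D(4) = 4(4 + 2/3) = 56/3; numerator = -2(-9/40) + 1(51/80) = 87/80; a_4 = (87/80)/(56/3) = 261/4480
  n = 5: D(5) = 5(5 + 2/3) = 85/3; numerator = -2(261/4480) + 1(-9/40) = -153/448; a_5 = (-153/448)/(85/3) = -27/2240
  n = 6: D(6) = 6(6 + 2/3) = 40; numerator = -2(-27/2240) + 1(261/4480) = 369/4480; a_6 = (369/4480)/(40) = 369/179200

r = -1; a_0 = 1; a_1 = -6/5; a_2 = 51/80; a_3 = -9/40; a_4 = 261/4480; a_5 = -27/2240; a_6 = 369/179200


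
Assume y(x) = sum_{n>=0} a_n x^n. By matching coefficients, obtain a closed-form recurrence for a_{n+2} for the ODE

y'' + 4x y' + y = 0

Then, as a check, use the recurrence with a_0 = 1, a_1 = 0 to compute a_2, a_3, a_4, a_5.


Substitute y = sum_n a_n x^n.
y''(x) has coefficient (n+2)(n+1) a_{n+2} at x^n;
4 x y'(x) has coefficient 4 n a_n at x^n (shift);
y(x) has coefficient 1 a_n at x^n.
Matching x^n: (n+2)(n+1) a_{n+2} + (4n + 1) a_n = 0.
Thus a_{n+2} = (-4n - 1) / ((n+1)(n+2)) * a_n.

Check with a_0 = 1, a_1 = 0 (apply the recurrence for n = 0, 1, 2, 3): a_0 = 1, a_1 = 0, a_2 = -1/2, a_3 = 0, a_4 = 3/8, a_5 = 0.

a_(n+2) = (-4n - 1) / ((n+1)(n+2)) * a_n; check: a_0 = 1, a_1 = 0, a_2 = -1/2, a_3 = 0, a_4 = 3/8, a_5 = 0


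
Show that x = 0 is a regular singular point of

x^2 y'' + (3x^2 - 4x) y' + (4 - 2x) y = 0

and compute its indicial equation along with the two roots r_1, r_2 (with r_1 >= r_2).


Divide by x^2 to reach normal form y'' + P_1(x) y' + P_2(x) y = 0 with P_1(x) = 3 - 4/x and P_2(x) = -2/x + 4/x^2.
x = 0 is a singular point because the y'-coefficient 3 - 4/x has a pole at x = 0 and the y-coefficient -2/x + 4/x^2 has a pole at x = 0.
It is a regular singular point because x P_1(x) = p(x) = 3x - 4 and x^2 P_2(x) = q(x) = 4 - 2x are polynomials, hence analytic at x = 0.
p(0) = -4,  q(0) = 4.
Indicial equation: r(r-1) + p(0) r + q(0) = 0, i.e. r^2 + (p(0) - 1) r + q(0) = 0, i.e. r^2 - 5 r + 4 = 0.
Discriminant: (-5)^2 - 4(4) = 9, so r = (5 ± 3)/2.
Solving: r_1 = 4, r_2 = 1.

indicial: r^2 - 5 r + 4 = 0; roots r_1 = 4, r_2 = 1


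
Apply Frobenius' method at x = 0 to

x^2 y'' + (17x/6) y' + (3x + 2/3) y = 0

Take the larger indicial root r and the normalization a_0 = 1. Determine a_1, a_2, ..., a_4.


Write in Frobenius form y'' + (p(x)/x) y' + (q(x)/x^2) y = 0:
  p(x) = 17/6,  q(x) = 3x + 2/3.
Indicial equation: r(r-1) + (17/6) r + (2/3) = 0 -> roots r_1 = -1/2, r_2 = -4/3.
Take r = r_1 = -1/2. Let y(x) = x^r sum_{n>=0} a_n x^n with a_0 = 1.
Substitute y = x^r sum a_n x^n and match x^{r+n}. The recurrence is
  D(n) a_n + 3 a_{n-1} = 0,  where D(n) = (r+n)(r+n-1) + (17/6)(r+n) + (2/3).
  a_n = -3 / D(n) * a_{n-1}.
Since the indicial polynomial factors as (r - r_1)(r - r_2), D(n) = (r_1 + n - r_1)(r_1 + n - r_2) = n(n + 5/6).
Evaluating step by step (a_0 = 1):
  n = 1: D(1) = 1(1 + 5/6) = 11/6; numerator = -3(1) = -3; a_1 = (-3)/(11/6) = -18/11
  n = 2: D(2) = 2(2 + 5/6) = 17/3; numerator = -3(-18/11) = 54/11; a_2 = (54/11)/(17/3) = 162/187
  n = 3: D(3) = 3(3 + 5/6) = 23/2; numerator = -3(162/187) = -486/187; a_3 = (-486/187)/(23/2) = -972/4301
  n = 4: D(4) = 4(4 + 5/6) = 58/3; numerator = -3(-972/4301) = 2916/4301; a_4 = (2916/4301)/(58/3) = 4374/124729

r = -1/2; a_0 = 1; a_1 = -18/11; a_2 = 162/187; a_3 = -972/4301; a_4 = 4374/124729


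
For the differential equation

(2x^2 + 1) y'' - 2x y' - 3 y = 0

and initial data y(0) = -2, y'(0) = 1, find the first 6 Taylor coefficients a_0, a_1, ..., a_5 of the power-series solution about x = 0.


Ansatz: y(x) = sum_{n>=0} a_n x^n, so y'(x) = sum_{n>=1} n a_n x^(n-1) and y''(x) = sum_{n>=2} n(n-1) a_n x^(n-2).
Substitute into P(x) y'' + Q(x) y' + R(x) y = 0 with P(x) = 2x^2 + 1, Q(x) = -2x, R(x) = -3, and match powers of x.
Initial conditions: a_0 = -2, a_1 = 1.
Setting the coefficient of each power of x to zero and solving order by order (substituting the coefficients already found):
  x^0: 2 a_2 - 3 a_0 = 0  ->  2 a_2 = 3 a_0 = -6  ->  a_2 = -3
  x^1: 6 a_3 - 5 a_1 = 0  ->  6 a_3 = 5 a_1 = 5  ->  a_3 = 5/6
  x^2: 12 a_4 - 3 a_2 = 0  ->  12 a_4 = 3 a_2 = -9  ->  a_4 = -3/4
  x^3: 20 a_5 + 3 a_3 = 0  ->  20 a_5 = -3 a_3 = -5/2  ->  a_5 = -1/8
Truncated series: y(x) = -2 + x - 3 x^2 + (5/6) x^3 - (3/4) x^4 - (1/8) x^5 + O(x^6).

a_0 = -2; a_1 = 1; a_2 = -3; a_3 = 5/6; a_4 = -3/4; a_5 = -1/8


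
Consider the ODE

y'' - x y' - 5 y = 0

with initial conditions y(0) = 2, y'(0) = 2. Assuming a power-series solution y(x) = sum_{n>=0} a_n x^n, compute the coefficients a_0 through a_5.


Ansatz: y(x) = sum_{n>=0} a_n x^n, so y'(x) = sum_{n>=1} n a_n x^(n-1) and y''(x) = sum_{n>=2} n(n-1) a_n x^(n-2).
Substitute into P(x) y'' + Q(x) y' + R(x) y = 0 with P(x) = 1, Q(x) = -x, R(x) = -5, and match powers of x.
Initial conditions: a_0 = 2, a_1 = 2.
Setting the coefficient of each power of x to zero and solving order by order (substituting the coefficients already found):
  x^0: 2 a_2 - 5 a_0 = 0  ->  2 a_2 = 5 a_0 = 10  ->  a_2 = 5
  x^1: 6 a_3 - 6 a_1 = 0  ->  6 a_3 = 6 a_1 = 12  ->  a_3 = 2
  x^2: 12 a_4 - 7 a_2 = 0  ->  12 a_4 = 7 a_2 = 35  ->  a_4 = 35/12
  x^3: 20 a_5 - 8 a_3 = 0  ->  20 a_5 = 8 a_3 = 16  ->  a_5 = 4/5
Truncated series: y(x) = 2 + 2 x + 5 x^2 + 2 x^3 + (35/12) x^4 + (4/5) x^5 + O(x^6).

a_0 = 2; a_1 = 2; a_2 = 5; a_3 = 2; a_4 = 35/12; a_5 = 4/5


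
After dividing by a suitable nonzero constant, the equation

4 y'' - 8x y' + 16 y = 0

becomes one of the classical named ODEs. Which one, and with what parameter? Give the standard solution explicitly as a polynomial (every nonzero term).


All three coefficients share the factor 4; dividing through by 4 gives  y'' - 2x y' + 4 y = 0.
This matches the Hermite equation y'' - 2x y' + 2n y = 0 with 2n = 4, so n = 2; the polynomial solution is H_2(x).
With y = sum_k a_k x^k, matching x^k gives (k+2)(k+1) a_{k+2} = 2(k - n) a_k = 2(k - 2) a_k. The right side vanishes at k = 2, so the series with the parity of 2 terminates at degree 2.
Standard normalization: leading coefficient of H_n is 2^n, so a_2 = 2^2 = 4. Work downward with a_k = (k+1)(k+2) a_{k+2} / (2(k - n)):
  a_0 = (1)(2)(4) / (2(0 - 2)) = 8/(-4) = -2
Hence H_2(x) = 4 x^2 - 2.

H_2(x); series = 4 x^2 - 2


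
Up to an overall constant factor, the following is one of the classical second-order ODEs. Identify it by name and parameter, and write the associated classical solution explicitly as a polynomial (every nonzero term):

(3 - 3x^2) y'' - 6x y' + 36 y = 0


All three coefficients share the factor 3; dividing through by 3 gives  (1 - x^2) y'' - 2x y' + 12 y = 0.
This matches the Legendre equation (1 - x^2) y'' - 2x y' + n(n+1) y = 0 (note the -2x y' term) with n(n+1) = 12, so n = 3; the polynomial solution is P_3(x).
With y = sum_k a_k x^k, matching x^k gives (k+2)(k+1) a_{k+2} = [k(k+1) - n(n+1)] a_k = (k - 3)(k + 4) a_k. The right side vanishes at k = 3, so the series with the parity of 3 terminates at degree 3.
Standard normalization (P_n(1) = 1): leading coefficient (2n)!/(2^n (n!)^2) = 720/(8*36) = 5/2, so a_3 = 5/2. Work downward with a_k = (k+1)(k+2) a_{k+2} / ((k - 3)(k + 4)):
  a_1 = (2)(3)(5/2) / ((1 - 3)(1 + 4)) = 15/(-10) = -3/2
Hence P_3(x) = 5 x^3/2 - 3 x/2.

P_3(x); series = 5 x^3/2 - 3 x/2


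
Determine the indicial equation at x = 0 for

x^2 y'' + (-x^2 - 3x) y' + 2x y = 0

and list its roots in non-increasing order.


Divide by x^2 to reach normal form y'' + P_1(x) y' + P_2(x) y = 0 with P_1(x) = -1 - 3/x and P_2(x) = 2/x.
x = 0 is a singular point because the y'-coefficient -1 - 3/x has a pole at x = 0 and the y-coefficient 2/x has a pole at x = 0.
It is a regular singular point because x P_1(x) = p(x) = -x - 3 and x^2 P_2(x) = q(x) = 2x are polynomials, hence analytic at x = 0.
p(0) = -3,  q(0) = 0.
Indicial equation: r(r-1) + p(0) r + q(0) = 0, i.e. r^2 + (p(0) - 1) r + q(0) = 0, i.e. r^2 - 4 r = 0.
Discriminant: (-4)^2 - 4(0) = 16, so r = (4 ± 4)/2.
Solving: r_1 = 4, r_2 = 0.

indicial: r^2 - 4 r = 0; roots r_1 = 4, r_2 = 0


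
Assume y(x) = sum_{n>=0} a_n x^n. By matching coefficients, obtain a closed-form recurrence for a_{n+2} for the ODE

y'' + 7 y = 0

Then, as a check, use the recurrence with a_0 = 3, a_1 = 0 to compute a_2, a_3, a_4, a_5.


Substitute y = sum_n a_n x^n into y'' + (const) y = 0.
y''(x) = sum_{n>=0} (n+2)(n+1) a_{n+2} x^n.
The ODE becomes sum_n [(n+2)(n+1) a_{n+2} + 7 a_n] x^n = 0.
Setting each coefficient to zero gives the recurrence:
  (n+2)(n+1) a_{n+2} + 7 a_n = 0,
  a_{n+2} = -7 / ((n+1)(n+2)) a_n.

Check with a_0 = 3, a_1 = 0 (apply the recurrence for n = 0, 1, 2, 3): a_0 = 3, a_1 = 0, a_2 = -21/2, a_3 = 0, a_4 = 49/8, a_5 = 0.

a_{n+2} = -7/((n+1)(n+2)) * a_n; check: a_0 = 3, a_1 = 0, a_2 = -21/2, a_3 = 0, a_4 = 49/8, a_5 = 0


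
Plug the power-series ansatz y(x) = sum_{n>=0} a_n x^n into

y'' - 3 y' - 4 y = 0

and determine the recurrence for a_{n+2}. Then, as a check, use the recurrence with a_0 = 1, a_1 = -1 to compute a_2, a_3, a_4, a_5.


Substitute y = sum_n a_n x^n.
y''(x) has coefficient (n+2)(n+1) a_{n+2} at x^n;
-3 y'(x) has coefficient -3 (n+1) a_{n+1} at x^n;
-4 y(x) has coefficient -4 a_n at x^n.
Matching x^n: (n+2)(n+1) a_{n+2} - 3 (n+1) a_{n+1} - 4 a_n = 0.
Thus a_{n+2} = [3 (n+1) a_{n+1} + 4 a_n] / ((n+1)(n+2)).

Check with a_0 = 1, a_1 = -1 (apply the recurrence for n = 0, 1, 2, 3): a_0 = 1, a_1 = -1, a_2 = 1/2, a_3 = -1/6, a_4 = 1/24, a_5 = -1/120.

a_(n+2) = [3 (n+1) a_(n+1) + 4 a_n] / ((n+1)(n+2)); check: a_0 = 1, a_1 = -1, a_2 = 1/2, a_3 = -1/6, a_4 = 1/24, a_5 = -1/120


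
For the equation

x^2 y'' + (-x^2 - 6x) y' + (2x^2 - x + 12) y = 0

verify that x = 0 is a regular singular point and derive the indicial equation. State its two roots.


Divide by x^2 to reach normal form y'' + P_1(x) y' + P_2(x) y = 0 with P_1(x) = -1 - 6/x and P_2(x) = 2 - 1/x + 12/x^2.
x = 0 is a singular point because the y'-coefficient -1 - 6/x has a pole at x = 0 and the y-coefficient 2 - 1/x + 12/x^2 has a pole at x = 0.
It is a regular singular point because x P_1(x) = p(x) = -x - 6 and x^2 P_2(x) = q(x) = 2x^2 - x + 12 are polynomials, hence analytic at x = 0.
p(0) = -6,  q(0) = 12.
Indicial equation: r(r-1) + p(0) r + q(0) = 0, i.e. r^2 + (p(0) - 1) r + q(0) = 0, i.e. r^2 - 7 r + 12 = 0.
Discriminant: (-7)^2 - 4(12) = 1, so r = (7 ± 1)/2.
Solving: r_1 = 4, r_2 = 3.

indicial: r^2 - 7 r + 12 = 0; roots r_1 = 4, r_2 = 3


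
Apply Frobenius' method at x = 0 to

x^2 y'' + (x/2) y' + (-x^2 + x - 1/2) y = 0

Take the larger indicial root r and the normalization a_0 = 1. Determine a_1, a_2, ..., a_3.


Write in Frobenius form y'' + (p(x)/x) y' + (q(x)/x^2) y = 0:
  p(x) = 1/2,  q(x) = -x^2 + x - 1/2.
Indicial equation: r(r-1) + (1/2) r + (-1/2) = 0 -> roots r_1 = 1, r_2 = -1/2.
Take r = r_1 = 1. Let y(x) = x^r sum_{n>=0} a_n x^n with a_0 = 1.
Substitute y = x^r sum a_n x^n and match x^{r+n}. The recurrence is
  D(n) a_n + 1 a_{n-1} - 1 a_{n-2} = 0,  where D(n) = (r+n)(r+n-1) + (1/2)(r+n) + (-1/2).
  a_n = [-1 a_{n-1} + 1 a_{n-2}] / D(n).
Since the indicial polynomial factors as (r - r_1)(r - r_2), D(n) = (r_1 + n - r_1)(r_1 + n - r_2) = n(n + 3/2).
Evaluating step by step (a_0 = 1):
  n = 1: D(1) = 1(1 + 3/2) = 5/2; numerator = -1(1) = -1; a_1 = (-1)/(5/2) = -2/5
  n = 2: D(2) = 2(2 + 3/2) = 7; numerator = -1(-2/5) + 1(1) = 7/5; a_2 = (7/5)/(7) = 1/5
  n = 3: D(3) = 3(3 + 3/2) = 27/2; numerator = -1(1/5) + 1(-2/5) = -3/5; a_3 = (-3/5)/(27/2) = -2/45

r = 1; a_0 = 1; a_1 = -2/5; a_2 = 1/5; a_3 = -2/45


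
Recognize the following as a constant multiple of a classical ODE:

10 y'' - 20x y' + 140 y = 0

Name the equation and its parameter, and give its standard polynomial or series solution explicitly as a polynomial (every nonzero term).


All three coefficients share the factor 10; dividing through by 10 gives  y'' - 2x y' + 14 y = 0.
This matches the Hermite equation y'' - 2x y' + 2n y = 0 with 2n = 14, so n = 7; the polynomial solution is H_7(x).
With y = sum_k a_k x^k, matching x^k gives (k+2)(k+1) a_{k+2} = 2(k - n) a_k = 2(k - 7) a_k. The right side vanishes at k = 7, so the series with the parity of 7 terminates at degree 7.
Standard normalization: leading coefficient of H_n is 2^n, so a_7 = 2^7 = 128. Work downward with a_k = (k+1)(k+2) a_{k+2} / (2(k - n)):
  a_5 = (6)(7)(128) / (2(5 - 7)) = 5376/(-4) = -1344
  a_3 = (4)(5)(-1344) / (2(3 - 7)) = -26880/(-8) = 3360
  a_1 = (2)(3)(3360) / (2(1 - 7)) = 20160/(-12) = -1680
Hence H_7(x) = 128 x^7 - 1344 x^5 + 3360 x^3 - 1680 x.

H_7(x); series = 128 x^7 - 1344 x^5 + 3360 x^3 - 1680 x


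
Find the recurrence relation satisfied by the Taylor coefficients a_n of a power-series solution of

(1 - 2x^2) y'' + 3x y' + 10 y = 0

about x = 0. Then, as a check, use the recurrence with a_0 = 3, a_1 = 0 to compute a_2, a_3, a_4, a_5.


Substitute y = sum_n a_n x^n.
(1 - 2 x^2) y'' contributes (n+2)(n+1) a_{n+2} - 2 n(n-1) a_n at x^n.
3 x y'(x) contributes 3 n a_n at x^n.
10 y(x) contributes 10 a_n at x^n.
Matching x^n: (n+2)(n+1) a_{n+2} + (-2 n(n-1) + 3 n + 10) a_n = 0.
Thus a_{n+2} = (2 n(n-1) - 3 n - 10) / ((n+1)(n+2)) * a_n.

Check with a_0 = 3, a_1 = 0 (apply the recurrence for n = 0, 1, 2, 3): a_0 = 3, a_1 = 0, a_2 = -15, a_3 = 0, a_4 = 15, a_5 = 0.

a_(n+2) = (2 n(n-1) - 3 n - 10) / ((n+1)(n+2)) * a_n; check: a_0 = 3, a_1 = 0, a_2 = -15, a_3 = 0, a_4 = 15, a_5 = 0
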